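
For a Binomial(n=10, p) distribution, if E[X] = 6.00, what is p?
p = 0.6

For a Binomial(n, p) distribution:
E[X] = n × p

Given n = 10 and E[X] = 6.00:
6.00 = 10 × p
p = 6.00 / 10 = 0.6

Verification: Binomial(10, 0.6) has E[X] = 6.00 ✓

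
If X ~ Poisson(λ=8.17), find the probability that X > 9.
0.304680

We have X ~ Poisson(λ=8.17).

P(X > 9) = 1 - P(X ≤ 9)
                = 1 - F(9)
                = 1 - 0.695320
                = 0.304680

So there's approximately a 30.5% chance that X exceeds 9.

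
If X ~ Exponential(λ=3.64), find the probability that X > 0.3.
0.335545

We have X ~ Exponential(λ=3.64).

P(X > 0.3) = 1 - P(X ≤ 0.3)
                = 1 - F(0.3)
                = 1 - 0.664455
                = 0.335545

So there's approximately a 33.6% chance that X exceeds 0.3.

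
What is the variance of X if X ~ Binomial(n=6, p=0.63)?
1.3986

We have X ~ Binomial(n=6, p=0.63).

For a Binomial distribution with n=6, p=0.63:
Var(X) = 1.3986

The variance measures the spread of the distribution around the mean.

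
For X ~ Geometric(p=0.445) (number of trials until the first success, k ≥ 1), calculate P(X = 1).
0.445000

We have X ~ Geometric(p=0.445) (number of trials until the first success, k ≥ 1).

For a Geometric distribution, the PMF gives us the probability of each outcome.

Using the PMF formula:
P(X = 1) = 0.445000

Rounded to 4 decimal places: 0.4450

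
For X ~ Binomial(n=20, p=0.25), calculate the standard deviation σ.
1.9365

We have X ~ Binomial(n=20, p=0.25).

For a Binomial distribution with n=20, p=0.25:
σ = √Var(X) = 1.9365

The standard deviation is the square root of the variance.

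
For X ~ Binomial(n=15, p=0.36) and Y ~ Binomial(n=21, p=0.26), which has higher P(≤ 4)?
Y has higher probability (P(Y ≤ 4) = 0.3287 > P(X ≤ 4) = 0.3222)

Compute P(≤ 4) for each distribution:

X ~ Binomial(n=15, p=0.36):
P(X ≤ 4) = 0.3222

Y ~ Binomial(n=21, p=0.26):
P(Y ≤ 4) = 0.3287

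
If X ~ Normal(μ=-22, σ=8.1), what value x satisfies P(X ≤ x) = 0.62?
-19.5256

We have X ~ Normal(μ=-22, σ=8.1).

We want to find x such that P(X ≤ x) = 0.62.

This is the 62nd percentile, which means 62% of values fall below this point.

Using the inverse CDF (quantile function):
x = F⁻¹(0.62) = -19.5256

Verification: P(X ≤ -19.5256) = 0.62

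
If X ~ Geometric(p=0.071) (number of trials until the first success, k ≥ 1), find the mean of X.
14.0845

We have X ~ Geometric(p=0.071) (number of trials until the first success, k ≥ 1).

For a Geometric distribution with p=0.071 (number of trials until the first success, k ≥ 1):
E[X] = 14.0845

This is the expected (average) value of X.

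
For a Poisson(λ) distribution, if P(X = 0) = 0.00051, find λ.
λ = 7.5811

For a Poisson(λ) distribution, the PMF at 0 is:
P(X = 0) = λ^0 e^(-λ) / 0! = e^(-λ)

Given P(X = 0) = 0.00051:
e^(-λ) = 0.00051
-λ = ln(0.00051)
λ = -ln(0.00051) = 7.5811

Verification: e^(-7.5811) = 0.00051 ✓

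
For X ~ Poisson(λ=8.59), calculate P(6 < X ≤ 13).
0.698236

We have X ~ Poisson(λ=8.59).

To find P(6 < X ≤ 13), we use:
P(6 < X ≤ 13) = P(X ≤ 13) - P(X ≤ 6)
                 = F(13) - F(6)
                 = 0.944948 - 0.246713
                 = 0.698236

So there's approximately a 69.8% chance that X falls in this range.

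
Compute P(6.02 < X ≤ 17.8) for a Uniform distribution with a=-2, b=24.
0.453077

We have X ~ Uniform(a=-2, b=24).

To find P(6.02 < X ≤ 17.8), we use:
P(6.02 < X ≤ 17.8) = P(X ≤ 17.8) - P(X ≤ 6.02)
                 = F(17.8) - F(6.02)
                 = 0.761538 - 0.308462
                 = 0.453077

So there's approximately a 45.3% chance that X falls in this range.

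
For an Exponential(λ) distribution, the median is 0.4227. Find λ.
λ = 1.6398

For X ~ Exponential(λ), the CDF is F(x) = 1 - e^(-λx).
The median m satisfies F(m) = 0.5:
1 - e^(-λm) = 0.5
e^(-λm) = 0.5
λm = ln(2)
m = ln(2) / λ

Given m = 0.4227:
λ = ln(2) / 0.4227 = 0.693147 / 0.4227 = 1.6398

Verification: ln(2) / 1.6398 = 0.4227 ✓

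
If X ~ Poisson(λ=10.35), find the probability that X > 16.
0.035464

We have X ~ Poisson(λ=10.35).

P(X > 16) = 1 - P(X ≤ 16)
                = 1 - F(16)
                = 1 - 0.964536
                = 0.035464

So there's approximately a 3.5% chance that X exceeds 16.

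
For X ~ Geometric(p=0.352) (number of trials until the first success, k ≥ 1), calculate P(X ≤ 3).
0.727902

We have X ~ Geometric(p=0.352) (number of trials until the first success, k ≥ 1).

The CDF gives us P(X ≤ k).

Using the CDF:
P(X ≤ 3) = 0.727902

This means there's approximately a 72.8% chance that X is at most 3.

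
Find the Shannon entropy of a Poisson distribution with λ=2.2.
1.7590 nats

We have X ~ Poisson(λ=2.2).

The Shannon entropy measures the uncertainty or information content of the distribution.

For a Poisson distribution with λ=2.2:
H(X) = 1.7590 nats

(In bits, this would be 2.5376 bits.)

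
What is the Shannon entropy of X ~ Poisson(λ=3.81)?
2.0607 nats

We have X ~ Poisson(λ=3.81).

The Shannon entropy measures the uncertainty or information content of the distribution.

For a Poisson distribution with λ=3.81:
H(X) = 2.0607 nats

(In bits, this would be 2.9730 bits.)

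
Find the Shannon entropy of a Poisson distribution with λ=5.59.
2.2626 nats

We have X ~ Poisson(λ=5.59).

The Shannon entropy measures the uncertainty or information content of the distribution.

For a Poisson distribution with λ=5.59:
H(X) = 2.2626 nats

(In bits, this would be 3.2642 bits.)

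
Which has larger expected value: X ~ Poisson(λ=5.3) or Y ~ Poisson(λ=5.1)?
X has larger mean (5.3000 > 5.1000)

Compute the expected value for each distribution:

X ~ Poisson(λ=5.3):
E[X] = 5.3000

Y ~ Poisson(λ=5.1):
E[Y] = 5.1000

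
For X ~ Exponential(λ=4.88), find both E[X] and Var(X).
E[X] = 0.2049, Var(X) = 0.0420

We have X ~ Exponential(λ=4.88).

For an Exponential distribution with λ=4.88:

Expected value:
E[X] = 0.2049

Variance:
Var(X) = 0.0420

Standard deviation:
σ = √Var(X) = 0.2049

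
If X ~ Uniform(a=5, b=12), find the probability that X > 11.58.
0.060000

We have X ~ Uniform(a=5, b=12).

P(X > 11.58) = 1 - P(X ≤ 11.58)
                = 1 - F(11.58)
                = 1 - 0.940000
                = 0.060000

So there's approximately a 6.0% chance that X exceeds 11.58.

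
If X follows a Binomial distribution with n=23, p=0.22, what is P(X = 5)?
0.198056

We have X ~ Binomial(n=23, p=0.22).

For a Binomial distribution, the PMF gives us the probability of each outcome.

Using the PMF formula:
P(X = 5) = 0.198056

Rounded to 4 decimal places: 0.1981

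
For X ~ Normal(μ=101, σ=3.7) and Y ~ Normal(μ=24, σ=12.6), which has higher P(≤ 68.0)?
Y has higher probability (P(Y ≤ 68.0) = 0.9998 > P(X ≤ 68.0) = 0.0000)

Compute P(≤ 68.0) for each distribution:

X ~ Normal(μ=101, σ=3.7):
P(X ≤ 68.0) = 0.0000

Y ~ Normal(μ=24, σ=12.6):
P(Y ≤ 68.0) = 0.9998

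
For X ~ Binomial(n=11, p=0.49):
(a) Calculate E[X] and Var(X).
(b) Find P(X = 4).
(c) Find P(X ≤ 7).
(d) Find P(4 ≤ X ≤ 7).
(a) E[X] = 5.3900, Var(X) = 2.7489
(b) P(X = 4) = 0.170722
(c) P(X ≤ 7) = 0.899099
(d) P(4 ≤ X ≤ 7) = 0.772407

We have X ~ Binomial(n=11, p=0.49).

(a) Moments:
E[X] = 5.3900
Var(X) = 2.7489
σ = √Var(X) = 1.6580

(b) Point probability using PMF:
P(X = 4) = 0.170722

(c) Cumulative probability using CDF:
P(X ≤ 7) = F(7) = 0.899099

(d) Range probability:
P(4 ≤ X ≤ 7) = P(X ≤ 7) - P(X ≤ 3)
                   = F(7) - F(3)
                   = 0.899099 - 0.126692
                   = 0.772407

This means approximately 77.2% of outcomes fall in the interval [4, 7].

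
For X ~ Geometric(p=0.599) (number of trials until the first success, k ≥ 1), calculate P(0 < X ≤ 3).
0.935519

We have X ~ Geometric(p=0.599) (number of trials until the first success, k ≥ 1).

To find P(0 < X ≤ 3), we use:
P(0 < X ≤ 3) = P(X ≤ 3) - P(X ≤ 0)
                 = F(3) - F(0)
                 = 0.935519 - 0.000000
                 = 0.935519

So there's approximately a 93.6% chance that X falls in this range.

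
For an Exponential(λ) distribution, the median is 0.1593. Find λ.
λ = 4.3512

For X ~ Exponential(λ), the CDF is F(x) = 1 - e^(-λx).
The median m satisfies F(m) = 0.5:
1 - e^(-λm) = 0.5
e^(-λm) = 0.5
λm = ln(2)
m = ln(2) / λ

Given m = 0.1593:
λ = ln(2) / 0.1593 = 0.693147 / 0.1593 = 4.3512

Verification: ln(2) / 4.3512 = 0.1593 ✓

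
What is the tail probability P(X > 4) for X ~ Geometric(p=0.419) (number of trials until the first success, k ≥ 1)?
0.113947

We have X ~ Geometric(p=0.419) (number of trials until the first success, k ≥ 1).

P(X > 4) = 1 - P(X ≤ 4)
                = 1 - F(4)
                = 1 - 0.886053
                = 0.113947

So there's approximately a 11.4% chance that X exceeds 4.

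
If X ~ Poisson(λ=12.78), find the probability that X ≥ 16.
0.217268

We have X ~ Poisson(λ=12.78).

For discrete distributions, P(X ≥ 16) = 1 - P(X ≤ 15).

P(X ≤ 15) = 0.782732
P(X ≥ 16) = 1 - 0.782732 = 0.217268

So there's approximately a 21.7% chance that X is at least 16.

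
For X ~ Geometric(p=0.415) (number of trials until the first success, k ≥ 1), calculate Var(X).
3.3967

We have X ~ Geometric(p=0.415) (number of trials until the first success, k ≥ 1).

For a Geometric distribution with p=0.415 (number of trials until the first success, k ≥ 1):
Var(X) = 3.3967

The variance measures the spread of the distribution around the mean.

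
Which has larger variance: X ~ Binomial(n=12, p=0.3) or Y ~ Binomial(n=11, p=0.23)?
X has larger variance (2.5200 > 1.9481)

Compute the variance for each distribution:

X ~ Binomial(n=12, p=0.3):
Var(X) = 2.5200

Y ~ Binomial(n=11, p=0.23):
Var(Y) = 1.9481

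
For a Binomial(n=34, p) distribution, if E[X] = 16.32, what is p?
p = 0.48

For a Binomial(n, p) distribution:
E[X] = n × p

Given n = 34 and E[X] = 16.32:
16.32 = 34 × p
p = 16.32 / 34 = 0.48

Verification: Binomial(34, 0.48) has E[X] = 16.32 ✓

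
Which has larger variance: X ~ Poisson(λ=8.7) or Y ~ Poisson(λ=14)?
Y has larger variance (14.0000 > 8.7000)

Compute the variance for each distribution:

X ~ Poisson(λ=8.7):
Var(X) = 8.7000

Y ~ Poisson(λ=14):
Var(Y) = 14.0000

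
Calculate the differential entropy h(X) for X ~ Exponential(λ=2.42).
0.1162 nats

We have X ~ Exponential(λ=2.42).

The differential entropy measures the uncertainty or information content of the distribution.

For an Exponential distribution with λ=2.42:
h(X) = 0.1162 nats

(In bits, this would be 0.1677 bits.)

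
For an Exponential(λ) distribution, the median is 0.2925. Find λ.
λ = 2.3697

For X ~ Exponential(λ), the CDF is F(x) = 1 - e^(-λx).
The median m satisfies F(m) = 0.5:
1 - e^(-λm) = 0.5
e^(-λm) = 0.5
λm = ln(2)
m = ln(2) / λ

Given m = 0.2925:
λ = ln(2) / 0.2925 = 0.693147 / 0.2925 = 2.3697

Verification: ln(2) / 2.3697 = 0.2925 ✓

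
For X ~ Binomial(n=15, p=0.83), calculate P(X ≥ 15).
0.061118

We have X ~ Binomial(n=15, p=0.83).

For discrete distributions, P(X ≥ 15) = 1 - P(X ≤ 14).

P(X ≤ 14) = 0.938882
P(X ≥ 15) = 1 - 0.938882 = 0.061118

So there's approximately a 6.1% chance that X is at least 15.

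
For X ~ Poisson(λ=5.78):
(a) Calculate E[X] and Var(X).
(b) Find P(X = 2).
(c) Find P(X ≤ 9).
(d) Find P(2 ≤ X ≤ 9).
(a) E[X] = 5.7800, Var(X) = 5.7800
(b) P(X = 2) = 0.051595
(c) P(X ≤ 9) = 0.930389
(d) P(2 ≤ X ≤ 9) = 0.909447

We have X ~ Poisson(λ=5.78).

(a) Moments:
E[X] = 5.7800
Var(X) = 5.7800
σ = √Var(X) = 2.4042

(b) Point probability using PMF:
P(X = 2) = 0.051595

(c) Cumulative probability using CDF:
P(X ≤ 9) = F(9) = 0.930389

(d) Range probability:
P(2 ≤ X ≤ 9) = P(X ≤ 9) - P(X ≤ 1)
                   = F(9) - F(1)
                   = 0.930389 - 0.020941
                   = 0.909447

This means approximately 90.9% of outcomes fall in the interval [2, 9].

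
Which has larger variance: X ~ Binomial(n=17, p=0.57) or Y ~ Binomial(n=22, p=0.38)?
Y has larger variance (5.1832 > 4.1667)

Compute the variance for each distribution:

X ~ Binomial(n=17, p=0.57):
Var(X) = 4.1667

Y ~ Binomial(n=22, p=0.38):
Var(Y) = 5.1832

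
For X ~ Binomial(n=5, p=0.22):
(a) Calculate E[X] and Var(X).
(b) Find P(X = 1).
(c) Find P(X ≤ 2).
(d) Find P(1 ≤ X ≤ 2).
(a) E[X] = 1.1000, Var(X) = 0.8580
(b) P(X = 1) = 0.407166
(c) P(X ≤ 2) = 0.925566
(d) P(1 ≤ X ≤ 2) = 0.636849

We have X ~ Binomial(n=5, p=0.22).

(a) Moments:
E[X] = 1.1000
Var(X) = 0.8580
σ = √Var(X) = 0.9263

(b) Point probability using PMF:
P(X = 1) = 0.407166

(c) Cumulative probability using CDF:
P(X ≤ 2) = F(2) = 0.925566

(d) Range probability:
P(1 ≤ X ≤ 2) = P(X ≤ 2) - P(X ≤ 0)
                   = F(2) - F(0)
                   = 0.925566 - 0.288717
                   = 0.636849

This means approximately 63.7% of outcomes fall in the interval [1, 2].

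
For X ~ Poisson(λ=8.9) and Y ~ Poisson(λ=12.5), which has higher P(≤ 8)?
X has higher probability (P(X ≤ 8) = 0.4689 > P(Y ≤ 8) = 0.1249)

Compute P(≤ 8) for each distribution:

X ~ Poisson(λ=8.9):
P(X ≤ 8) = 0.4689

Y ~ Poisson(λ=12.5):
P(Y ≤ 8) = 0.1249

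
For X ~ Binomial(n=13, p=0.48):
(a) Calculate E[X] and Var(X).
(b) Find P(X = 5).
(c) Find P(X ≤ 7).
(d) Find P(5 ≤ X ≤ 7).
(a) E[X] = 6.2400, Var(X) = 3.2448
(b) P(X = 5) = 0.175312
(c) P(X ≤ 7) = 0.757636
(d) P(5 ≤ X ≤ 7) = 0.590251

We have X ~ Binomial(n=13, p=0.48).

(a) Moments:
E[X] = 6.2400
Var(X) = 3.2448
σ = √Var(X) = 1.8013

(b) Point probability using PMF:
P(X = 5) = 0.175312

(c) Cumulative probability using CDF:
P(X ≤ 7) = F(7) = 0.757636

(d) Range probability:
P(5 ≤ X ≤ 7) = P(X ≤ 7) - P(X ≤ 4)
                   = F(7) - F(4)
                   = 0.757636 - 0.167385
                   = 0.590251

This means approximately 59.0% of outcomes fall in the interval [5, 7].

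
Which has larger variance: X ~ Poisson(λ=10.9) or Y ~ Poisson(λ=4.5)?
X has larger variance (10.9000 > 4.5000)

Compute the variance for each distribution:

X ~ Poisson(λ=10.9):
Var(X) = 10.9000

Y ~ Poisson(λ=4.5):
Var(Y) = 4.5000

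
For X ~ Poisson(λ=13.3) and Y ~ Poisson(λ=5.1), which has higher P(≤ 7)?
Y has higher probability (P(Y ≤ 7) = 0.8560 > P(X ≤ 7) = 0.0461)

Compute P(≤ 7) for each distribution:

X ~ Poisson(λ=13.3):
P(X ≤ 7) = 0.0461

Y ~ Poisson(λ=5.1):
P(Y ≤ 7) = 0.8560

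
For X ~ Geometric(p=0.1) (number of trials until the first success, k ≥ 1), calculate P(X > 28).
0.052335

We have X ~ Geometric(p=0.1) (number of trials until the first success, k ≥ 1).

P(X > 28) = 1 - P(X ≤ 28)
                = 1 - F(28)
                = 1 - 0.947665
                = 0.052335

So there's approximately a 5.2% chance that X exceeds 28.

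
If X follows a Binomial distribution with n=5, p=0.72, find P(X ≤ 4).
0.806508

We have X ~ Binomial(n=5, p=0.72).

The CDF gives us P(X ≤ k).

Using the CDF:
P(X ≤ 4) = 0.806508

This means there's approximately a 80.7% chance that X is at most 4.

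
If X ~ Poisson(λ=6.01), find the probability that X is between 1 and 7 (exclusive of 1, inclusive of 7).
0.725399

We have X ~ Poisson(λ=6.01).

To find P(1 < X ≤ 7), we use:
P(1 < X ≤ 7) = P(X ≤ 7) - P(X ≤ 1)
                 = F(7) - F(1)
                 = 0.742602 - 0.017203
                 = 0.725399

So there's approximately a 72.5% chance that X falls in this range.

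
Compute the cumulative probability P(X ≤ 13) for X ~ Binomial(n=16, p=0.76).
0.776767

We have X ~ Binomial(n=16, p=0.76).

The CDF gives us P(X ≤ k).

Using the CDF:
P(X ≤ 13) = 0.776767

This means there's approximately a 77.7% chance that X is at most 13.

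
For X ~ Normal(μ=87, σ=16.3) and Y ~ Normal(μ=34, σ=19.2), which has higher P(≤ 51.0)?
Y has higher probability (P(Y ≤ 51.0) = 0.8120 > P(X ≤ 51.0) = 0.0136)

Compute P(≤ 51.0) for each distribution:

X ~ Normal(μ=87, σ=16.3):
P(X ≤ 51.0) = 0.0136

Y ~ Normal(μ=34, σ=19.2):
P(Y ≤ 51.0) = 0.8120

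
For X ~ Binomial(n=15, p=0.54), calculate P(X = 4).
0.022649

We have X ~ Binomial(n=15, p=0.54).

For a Binomial distribution, the PMF gives us the probability of each outcome.

Using the PMF formula:
P(X = 4) = 0.022649

Rounded to 4 decimal places: 0.0226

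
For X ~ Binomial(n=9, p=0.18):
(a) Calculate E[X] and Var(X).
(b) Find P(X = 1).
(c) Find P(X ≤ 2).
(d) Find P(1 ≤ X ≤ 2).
(a) E[X] = 1.6200, Var(X) = 1.3284
(b) P(X = 1) = 0.331151
(c) P(X ≤ 2) = 0.789537
(d) P(1 ≤ X ≤ 2) = 0.621917

We have X ~ Binomial(n=9, p=0.18).

(a) Moments:
E[X] = 1.6200
Var(X) = 1.3284
σ = √Var(X) = 1.1526

(b) Point probability using PMF:
P(X = 1) = 0.331151

(c) Cumulative probability using CDF:
P(X ≤ 2) = F(2) = 0.789537

(d) Range probability:
P(1 ≤ X ≤ 2) = P(X ≤ 2) - P(X ≤ 0)
                   = F(2) - F(0)
                   = 0.789537 - 0.167620
                   = 0.621917

This means approximately 62.2% of outcomes fall in the interval [1, 2].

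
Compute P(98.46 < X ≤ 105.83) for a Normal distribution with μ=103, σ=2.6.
0.821412

We have X ~ Normal(μ=103, σ=2.6).

To find P(98.46 < X ≤ 105.83), we use:
P(98.46 < X ≤ 105.83) = P(X ≤ 105.83) - P(X ≤ 98.46)
                 = F(105.83) - F(98.46)
                 = 0.861804 - 0.040392
                 = 0.821412

So there's approximately a 82.1% chance that X falls in this range.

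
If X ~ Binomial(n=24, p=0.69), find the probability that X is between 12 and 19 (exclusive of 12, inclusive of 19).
0.867070

We have X ~ Binomial(n=24, p=0.69).

To find P(12 < X ≤ 19), we use:
P(12 < X ≤ 19) = P(X ≤ 19) - P(X ≤ 12)
                 = F(19) - F(12)
                 = 0.907228 - 0.040158
                 = 0.867070

So there's approximately a 86.7% chance that X falls in this range.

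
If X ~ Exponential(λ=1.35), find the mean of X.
0.7407

We have X ~ Exponential(λ=1.35).

For an Exponential distribution with λ=1.35:
E[X] = 0.7407

This is the expected (average) value of X.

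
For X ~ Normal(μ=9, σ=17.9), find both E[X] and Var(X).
E[X] = 9.0000, Var(X) = 320.4100

We have X ~ Normal(μ=9, σ=17.9).

For a Normal distribution with μ=9, σ=17.9:

Expected value:
E[X] = 9.0000

Variance:
Var(X) = 320.4100

Standard deviation:
σ = √Var(X) = 17.9000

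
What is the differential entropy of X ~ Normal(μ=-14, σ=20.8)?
4.4539 nats

We have X ~ Normal(μ=-14, σ=20.8).

The differential entropy measures the uncertainty or information content of the distribution.

For a Normal distribution with μ=-14, σ=20.8:
h(X) = 4.4539 nats

(In bits, this would be 6.4256 bits.)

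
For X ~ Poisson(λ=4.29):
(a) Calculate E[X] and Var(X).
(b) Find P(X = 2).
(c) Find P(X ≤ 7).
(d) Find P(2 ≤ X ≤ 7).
(a) E[X] = 4.2900, Var(X) = 4.2900
(b) P(X = 2) = 0.126113
(c) P(X ≤ 7) = 0.929698
(d) P(2 ≤ X ≤ 7) = 0.857199

We have X ~ Poisson(λ=4.29).

(a) Moments:
E[X] = 4.2900
Var(X) = 4.2900
σ = √Var(X) = 2.0712

(b) Point probability using PMF:
P(X = 2) = 0.126113

(c) Cumulative probability using CDF:
P(X ≤ 7) = F(7) = 0.929698

(d) Range probability:
P(2 ≤ X ≤ 7) = P(X ≤ 7) - P(X ≤ 1)
                   = F(7) - F(1)
                   = 0.929698 - 0.072499
                   = 0.857199

This means approximately 85.7% of outcomes fall in the interval [2, 7].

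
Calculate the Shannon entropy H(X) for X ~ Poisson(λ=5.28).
2.2329 nats

We have X ~ Poisson(λ=5.28).

The Shannon entropy measures the uncertainty or information content of the distribution.

For a Poisson distribution with λ=5.28:
H(X) = 2.2329 nats

(In bits, this would be 3.2213 bits.)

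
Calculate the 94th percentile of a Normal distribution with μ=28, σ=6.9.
38.7279

We have X ~ Normal(μ=28, σ=6.9).

We want to find x such that P(X ≤ x) = 0.94.

This is the 94th percentile, which means 94% of values fall below this point.

Using the inverse CDF (quantile function):
x = F⁻¹(0.94) = 38.7279

Verification: P(X ≤ 38.7279) = 0.94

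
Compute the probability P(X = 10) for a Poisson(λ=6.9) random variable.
0.067935

We have X ~ Poisson(λ=6.9).

For a Poisson distribution, the PMF gives us the probability of each outcome.

Using the PMF formula:
P(X = 10) = 0.067935

Rounded to 4 decimal places: 0.0679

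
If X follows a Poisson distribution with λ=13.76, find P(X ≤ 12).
0.382474

We have X ~ Poisson(λ=13.76).

The CDF gives us P(X ≤ k).

Using the CDF:
P(X ≤ 12) = 0.382474

This means there's approximately a 38.2% chance that X is at most 12.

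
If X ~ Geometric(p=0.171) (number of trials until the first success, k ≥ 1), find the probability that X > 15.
0.060023

We have X ~ Geometric(p=0.171) (number of trials until the first success, k ≥ 1).

P(X > 15) = 1 - P(X ≤ 15)
                = 1 - F(15)
                = 1 - 0.939977
                = 0.060023

So there's approximately a 6.0% chance that X exceeds 15.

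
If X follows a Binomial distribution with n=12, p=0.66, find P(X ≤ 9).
0.831278

We have X ~ Binomial(n=12, p=0.66).

The CDF gives us P(X ≤ k).

Using the CDF:
P(X ≤ 9) = 0.831278

This means there's approximately a 83.1% chance that X is at most 9.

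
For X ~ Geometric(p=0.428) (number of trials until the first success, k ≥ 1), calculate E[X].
2.3364

We have X ~ Geometric(p=0.428) (number of trials until the first success, k ≥ 1).

For a Geometric distribution with p=0.428 (number of trials until the first success, k ≥ 1):
E[X] = 2.3364

This is the expected (average) value of X.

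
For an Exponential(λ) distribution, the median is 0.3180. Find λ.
λ = 2.1797

For X ~ Exponential(λ), the CDF is F(x) = 1 - e^(-λx).
The median m satisfies F(m) = 0.5:
1 - e^(-λm) = 0.5
e^(-λm) = 0.5
λm = ln(2)
m = ln(2) / λ

Given m = 0.3180:
λ = ln(2) / 0.3180 = 0.693147 / 0.3180 = 2.1797

Verification: ln(2) / 2.1797 = 0.3180 ✓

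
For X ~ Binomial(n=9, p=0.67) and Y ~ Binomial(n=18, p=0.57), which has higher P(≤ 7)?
X has higher probability (P(X ≤ 7) = 0.8522 > P(Y ≤ 7) = 0.0951)

Compute P(≤ 7) for each distribution:

X ~ Binomial(n=9, p=0.67):
P(X ≤ 7) = 0.8522

Y ~ Binomial(n=18, p=0.57):
P(Y ≤ 7) = 0.0951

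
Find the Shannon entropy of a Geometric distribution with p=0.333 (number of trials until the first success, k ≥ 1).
1.9108 nats

We have X ~ Geometric(p=0.333) (number of trials until the first success, k ≥ 1).

The Shannon entropy measures the uncertainty or information content of the distribution.

For a Geometric distribution with p=0.333 (number of trials until the first success, k ≥ 1):
H(X) = 1.9108 nats

(In bits, this would be 2.7566 bits.)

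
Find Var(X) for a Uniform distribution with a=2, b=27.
52.0833

We have X ~ Uniform(a=2, b=27).

For a Uniform distribution with a=2, b=27:
Var(X) = 52.0833

The variance measures the spread of the distribution around the mean.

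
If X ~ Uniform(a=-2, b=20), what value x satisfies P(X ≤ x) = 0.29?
4.3800

We have X ~ Uniform(a=-2, b=20).

We want to find x such that P(X ≤ x) = 0.29.

This is the 29th percentile, which means 29% of values fall below this point.

Using the inverse CDF (quantile function):
x = F⁻¹(0.29) = 4.3800

Verification: P(X ≤ 4.3800) = 0.29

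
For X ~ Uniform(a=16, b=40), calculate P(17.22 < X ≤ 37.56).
0.847500

We have X ~ Uniform(a=16, b=40).

To find P(17.22 < X ≤ 37.56), we use:
P(17.22 < X ≤ 37.56) = P(X ≤ 37.56) - P(X ≤ 17.22)
                 = F(37.56) - F(17.22)
                 = 0.898333 - 0.050833
                 = 0.847500

So there's approximately a 84.8% chance that X falls in this range.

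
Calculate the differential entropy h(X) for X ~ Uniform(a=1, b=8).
1.9459 nats

We have X ~ Uniform(a=1, b=8).

The differential entropy measures the uncertainty or information content of the distribution.

For a Uniform distribution with a=1, b=8:
h(X) = 1.9459 nats

(In bits, this would be 2.8074 bits.)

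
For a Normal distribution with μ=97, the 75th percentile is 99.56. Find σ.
σ = 3.7955

For X ~ Normal(μ, σ), the p-th percentile satisfies x = μ + z_p × σ,
where z_p = Φ⁻¹(p) is the standard normal quantile.

Step 1: z_{0.75} = Φ⁻¹(0.75) = 0.6745

Step 2: Solve for σ:
99.56 = 97 + 0.6745 × σ
σ = (99.56 - 97) / 0.6745
σ = 2.56 / 0.6745
σ = 3.7955

Verification: μ + z × σ = 97 + 0.6745 × 3.7955 = 99.56 ✓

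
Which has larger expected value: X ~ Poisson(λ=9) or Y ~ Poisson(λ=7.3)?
X has larger mean (9.0000 > 7.3000)

Compute the expected value for each distribution:

X ~ Poisson(λ=9):
E[X] = 9.0000

Y ~ Poisson(λ=7.3):
E[Y] = 7.3000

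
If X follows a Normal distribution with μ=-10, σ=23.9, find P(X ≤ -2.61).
0.621417

We have X ~ Normal(μ=-10, σ=23.9).

The CDF gives us P(X ≤ k).

Using the CDF:
P(X ≤ -2.61) = 0.621417

This means there's approximately a 62.1% chance that X is at most -2.61.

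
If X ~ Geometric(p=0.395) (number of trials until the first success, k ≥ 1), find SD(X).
1.9692

We have X ~ Geometric(p=0.395) (number of trials until the first success, k ≥ 1).

For a Geometric distribution with p=0.395 (number of trials until the first success, k ≥ 1):
σ = √Var(X) = 1.9692

The standard deviation is the square root of the variance.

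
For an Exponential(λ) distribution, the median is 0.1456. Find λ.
λ = 4.7606

For X ~ Exponential(λ), the CDF is F(x) = 1 - e^(-λx).
The median m satisfies F(m) = 0.5:
1 - e^(-λm) = 0.5
e^(-λm) = 0.5
λm = ln(2)
m = ln(2) / λ

Given m = 0.1456:
λ = ln(2) / 0.1456 = 0.693147 / 0.1456 = 4.7606

Verification: ln(2) / 4.7606 = 0.1456 ✓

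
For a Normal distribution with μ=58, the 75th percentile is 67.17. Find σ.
σ = 13.5955

For X ~ Normal(μ, σ), the p-th percentile satisfies x = μ + z_p × σ,
where z_p = Φ⁻¹(p) is the standard normal quantile.

Step 1: z_{0.75} = Φ⁻¹(0.75) = 0.6745

Step 2: Solve for σ:
67.17 = 58 + 0.6745 × σ
σ = (67.17 - 58) / 0.6745
σ = 9.17 / 0.6745
σ = 13.5955

Verification: μ + z × σ = 58 + 0.6745 × 13.5955 = 67.17 ✓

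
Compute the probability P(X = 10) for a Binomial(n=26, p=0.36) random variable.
0.153865

We have X ~ Binomial(n=26, p=0.36).

For a Binomial distribution, the PMF gives us the probability of each outcome.

Using the PMF formula:
P(X = 10) = 0.153865

Rounded to 4 decimal places: 0.1539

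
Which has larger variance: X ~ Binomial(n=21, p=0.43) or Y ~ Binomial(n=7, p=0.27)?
X has larger variance (5.1471 > 1.3797)

Compute the variance for each distribution:

X ~ Binomial(n=21, p=0.43):
Var(X) = 5.1471

Y ~ Binomial(n=7, p=0.27):
Var(Y) = 1.3797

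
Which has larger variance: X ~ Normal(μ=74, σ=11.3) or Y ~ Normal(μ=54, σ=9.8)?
X has larger variance (127.6900 > 96.0400)

Compute the variance for each distribution:

X ~ Normal(μ=74, σ=11.3):
Var(X) = 127.6900

Y ~ Normal(μ=54, σ=9.8):
Var(Y) = 96.0400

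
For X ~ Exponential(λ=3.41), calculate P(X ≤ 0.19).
0.476857

We have X ~ Exponential(λ=3.41).

The CDF gives us P(X ≤ k).

Using the CDF:
P(X ≤ 0.19) = 0.476857

This means there's approximately a 47.7% chance that X is at most 0.19.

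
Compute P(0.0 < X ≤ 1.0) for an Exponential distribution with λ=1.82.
0.837974

We have X ~ Exponential(λ=1.82).

To find P(0.0 < X ≤ 1.0), we use:
P(0.0 < X ≤ 1.0) = P(X ≤ 1.0) - P(X ≤ 0.0)
                 = F(1.0) - F(0.0)
                 = 0.837974 - 0.000000
                 = 0.837974

So there's approximately a 83.8% chance that X falls in this range.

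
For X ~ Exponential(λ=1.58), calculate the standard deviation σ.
0.6329

We have X ~ Exponential(λ=1.58).

For an Exponential distribution with λ=1.58:
σ = √Var(X) = 0.6329

The standard deviation is the square root of the variance.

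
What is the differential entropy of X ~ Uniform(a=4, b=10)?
1.7918 nats

We have X ~ Uniform(a=4, b=10).

The differential entropy measures the uncertainty or information content of the distribution.

For a Uniform distribution with a=4, b=10:
h(X) = 1.7918 nats

(In bits, this would be 2.5850 bits.)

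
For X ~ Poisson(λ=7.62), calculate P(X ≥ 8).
0.492864

We have X ~ Poisson(λ=7.62).

For discrete distributions, P(X ≥ 8) = 1 - P(X ≤ 7).

P(X ≤ 7) = 0.507136
P(X ≥ 8) = 1 - 0.507136 = 0.492864

So there's approximately a 49.3% chance that X is at least 8.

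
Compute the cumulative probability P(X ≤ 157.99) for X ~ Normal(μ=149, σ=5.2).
0.958082

We have X ~ Normal(μ=149, σ=5.2).

The CDF gives us P(X ≤ k).

Using the CDF:
P(X ≤ 157.99) = 0.958082

This means there's approximately a 95.8% chance that X is at most 157.99.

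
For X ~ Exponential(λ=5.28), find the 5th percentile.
0.0097

We have X ~ Exponential(λ=5.28).

We want to find x such that P(X ≤ x) = 0.05.

This is the 5th percentile, which means 5% of values fall below this point.

Using the inverse CDF (quantile function):
x = F⁻¹(0.05) = 0.0097

Verification: P(X ≤ 0.0097) = 0.05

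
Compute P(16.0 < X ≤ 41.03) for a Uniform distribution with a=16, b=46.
0.834333

We have X ~ Uniform(a=16, b=46).

To find P(16.0 < X ≤ 41.03), we use:
P(16.0 < X ≤ 41.03) = P(X ≤ 41.03) - P(X ≤ 16.0)
                 = F(41.03) - F(16.0)
                 = 0.834333 - 0.000000
                 = 0.834333

So there's approximately a 83.4% chance that X falls in this range.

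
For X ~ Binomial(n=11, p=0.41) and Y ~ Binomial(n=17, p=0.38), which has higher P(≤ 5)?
X has higher probability (P(X ≤ 5) = 0.7310 > P(Y ≤ 5) = 0.3222)

Compute P(≤ 5) for each distribution:

X ~ Binomial(n=11, p=0.41):
P(X ≤ 5) = 0.7310

Y ~ Binomial(n=17, p=0.38):
P(Y ≤ 5) = 0.3222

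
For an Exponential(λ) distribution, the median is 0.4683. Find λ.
λ = 1.4801

For X ~ Exponential(λ), the CDF is F(x) = 1 - e^(-λx).
The median m satisfies F(m) = 0.5:
1 - e^(-λm) = 0.5
e^(-λm) = 0.5
λm = ln(2)
m = ln(2) / λ

Given m = 0.4683:
λ = ln(2) / 0.4683 = 0.693147 / 0.4683 = 1.4801

Verification: ln(2) / 1.4801 = 0.4683 ✓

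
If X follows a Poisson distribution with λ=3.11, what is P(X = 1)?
0.138709

We have X ~ Poisson(λ=3.11).

For a Poisson distribution, the PMF gives us the probability of each outcome.

Using the PMF formula:
P(X = 1) = 0.138709

Rounded to 4 decimal places: 0.1387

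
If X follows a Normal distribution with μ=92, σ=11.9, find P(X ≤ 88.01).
0.368702

We have X ~ Normal(μ=92, σ=11.9).

The CDF gives us P(X ≤ k).

Using the CDF:
P(X ≤ 88.01) = 0.368702

This means there's approximately a 36.9% chance that X is at most 88.01.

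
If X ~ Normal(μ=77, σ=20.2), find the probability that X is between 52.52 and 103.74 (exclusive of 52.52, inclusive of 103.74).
0.794430

We have X ~ Normal(μ=77, σ=20.2).

To find P(52.52 < X ≤ 103.74), we use:
P(52.52 < X ≤ 103.74) = P(X ≤ 103.74) - P(X ≤ 52.52)
                 = F(103.74) - F(52.52)
                 = 0.907209 - 0.112779
                 = 0.794430

So there's approximately a 79.4% chance that X falls in this range.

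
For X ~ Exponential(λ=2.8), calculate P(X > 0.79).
0.109481

We have X ~ Exponential(λ=2.8).

P(X > 0.79) = 1 - P(X ≤ 0.79)
                = 1 - F(0.79)
                = 1 - 0.890519
                = 0.109481

So there's approximately a 10.9% chance that X exceeds 0.79.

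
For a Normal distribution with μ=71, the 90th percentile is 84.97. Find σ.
σ = 10.9008

For X ~ Normal(μ, σ), the p-th percentile satisfies x = μ + z_p × σ,
where z_p = Φ⁻¹(p) is the standard normal quantile.

Step 1: z_{0.9} = Φ⁻¹(0.9) = 1.2816

Step 2: Solve for σ:
84.97 = 71 + 1.2816 × σ
σ = (84.97 - 71) / 1.2816
σ = 13.97 / 1.2816
σ = 10.9008

Verification: μ + z × σ = 71 + 1.2816 × 10.9008 = 84.97 ✓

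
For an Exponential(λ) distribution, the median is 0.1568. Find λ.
λ = 4.4206

For X ~ Exponential(λ), the CDF is F(x) = 1 - e^(-λx).
The median m satisfies F(m) = 0.5:
1 - e^(-λm) = 0.5
e^(-λm) = 0.5
λm = ln(2)
m = ln(2) / λ

Given m = 0.1568:
λ = ln(2) / 0.1568 = 0.693147 / 0.1568 = 4.4206

Verification: ln(2) / 4.4206 = 0.1568 ✓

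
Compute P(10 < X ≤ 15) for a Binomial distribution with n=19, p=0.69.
0.785302

We have X ~ Binomial(n=19, p=0.69).

To find P(10 < X ≤ 15), we use:
P(10 < X ≤ 15) = P(X ≤ 15) - P(X ≤ 10)
                 = F(15) - F(10)
                 = 0.885590 - 0.100288
                 = 0.785302

So there's approximately a 78.5% chance that X falls in this range.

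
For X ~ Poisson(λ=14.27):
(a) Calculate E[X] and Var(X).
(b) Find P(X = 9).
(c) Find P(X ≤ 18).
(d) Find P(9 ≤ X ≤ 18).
(a) E[X] = 14.2700, Var(X) = 14.2700
(b) P(X = 9) = 0.042921
(c) P(X ≤ 18) = 0.867098
(d) P(9 ≤ X ≤ 18) = 0.812800

We have X ~ Poisson(λ=14.27).

(a) Moments:
E[X] = 14.2700
Var(X) = 14.2700
σ = √Var(X) = 3.7776

(b) Point probability using PMF:
P(X = 9) = 0.042921

(c) Cumulative probability using CDF:
P(X ≤ 18) = F(18) = 0.867098

(d) Range probability:
P(9 ≤ X ≤ 18) = P(X ≤ 18) - P(X ≤ 8)
                   = F(18) - F(8)
                   = 0.867098 - 0.054299
                   = 0.812800

This means approximately 81.3% of outcomes fall in the interval [9, 18].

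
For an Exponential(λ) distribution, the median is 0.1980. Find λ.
λ = 3.5007

For X ~ Exponential(λ), the CDF is F(x) = 1 - e^(-λx).
The median m satisfies F(m) = 0.5:
1 - e^(-λm) = 0.5
e^(-λm) = 0.5
λm = ln(2)
m = ln(2) / λ

Given m = 0.1980:
λ = ln(2) / 0.1980 = 0.693147 / 0.1980 = 3.5007

Verification: ln(2) / 3.5007 = 0.1980 ✓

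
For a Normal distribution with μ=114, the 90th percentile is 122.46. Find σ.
σ = 6.6014

For X ~ Normal(μ, σ), the p-th percentile satisfies x = μ + z_p × σ,
where z_p = Φ⁻¹(p) is the standard normal quantile.

Step 1: z_{0.9} = Φ⁻¹(0.9) = 1.2816

Step 2: Solve for σ:
122.46 = 114 + 1.2816 × σ
σ = (122.46 - 114) / 1.2816
σ = 8.46 / 1.2816
σ = 6.6014

Verification: μ + z × σ = 114 + 1.2816 × 6.6014 = 122.46 ✓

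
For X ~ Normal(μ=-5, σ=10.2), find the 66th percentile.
-0.7929

We have X ~ Normal(μ=-5, σ=10.2).

We want to find x such that P(X ≤ x) = 0.66.

This is the 66th percentile, which means 66% of values fall below this point.

Using the inverse CDF (quantile function):
x = F⁻¹(0.66) = -0.7929

Verification: P(X ≤ -0.7929) = 0.66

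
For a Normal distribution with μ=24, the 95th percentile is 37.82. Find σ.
σ = 8.4020

For X ~ Normal(μ, σ), the p-th percentile satisfies x = μ + z_p × σ,
where z_p = Φ⁻¹(p) is the standard normal quantile.

Step 1: z_{0.95} = Φ⁻¹(0.95) = 1.6449

Step 2: Solve for σ:
37.82 = 24 + 1.6449 × σ
σ = (37.82 - 24) / 1.6449
σ = 13.82 / 1.6449
σ = 8.4020

Verification: μ + z × σ = 24 + 1.6449 × 8.4020 = 37.82 ✓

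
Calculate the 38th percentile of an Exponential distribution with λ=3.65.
0.1310

We have X ~ Exponential(λ=3.65).

We want to find x such that P(X ≤ x) = 0.38.

This is the 38th percentile, which means 38% of values fall below this point.

Using the inverse CDF (quantile function):
x = F⁻¹(0.38) = 0.1310

Verification: P(X ≤ 0.1310) = 0.38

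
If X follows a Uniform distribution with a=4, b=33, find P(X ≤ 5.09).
0.037586

We have X ~ Uniform(a=4, b=33).

The CDF gives us P(X ≤ k).

Using the CDF:
P(X ≤ 5.09) = 0.037586

This means there's approximately a 3.8% chance that X is at most 5.09.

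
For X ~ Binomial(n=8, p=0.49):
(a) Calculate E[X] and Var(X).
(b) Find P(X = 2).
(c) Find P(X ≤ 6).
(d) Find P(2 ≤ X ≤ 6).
(a) E[X] = 3.9200, Var(X) = 1.9992
(b) P(X = 2) = 0.118296
(c) P(X ≤ 6) = 0.969005
(d) P(2 ≤ X ≤ 6) = 0.929250

We have X ~ Binomial(n=8, p=0.49).

(a) Moments:
E[X] = 3.9200
Var(X) = 1.9992
σ = √Var(X) = 1.4139

(b) Point probability using PMF:
P(X = 2) = 0.118296

(c) Cumulative probability using CDF:
P(X ≤ 6) = F(6) = 0.969005

(d) Range probability:
P(2 ≤ X ≤ 6) = P(X ≤ 6) - P(X ≤ 1)
                   = F(6) - F(1)
                   = 0.969005 - 0.039755
                   = 0.929250

This means approximately 92.9% of outcomes fall in the interval [2, 6].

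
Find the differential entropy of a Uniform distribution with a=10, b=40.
3.4012 nats

We have X ~ Uniform(a=10, b=40).

The differential entropy measures the uncertainty or information content of the distribution.

For a Uniform distribution with a=10, b=40:
h(X) = 3.4012 nats

(In bits, this would be 4.9069 bits.)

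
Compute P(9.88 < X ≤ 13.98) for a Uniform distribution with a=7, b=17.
0.410000

We have X ~ Uniform(a=7, b=17).

To find P(9.88 < X ≤ 13.98), we use:
P(9.88 < X ≤ 13.98) = P(X ≤ 13.98) - P(X ≤ 9.88)
                 = F(13.98) - F(9.88)
                 = 0.698000 - 0.288000
                 = 0.410000

So there's approximately a 41.0% chance that X falls in this range.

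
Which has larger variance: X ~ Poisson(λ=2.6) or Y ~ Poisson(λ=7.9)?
Y has larger variance (7.9000 > 2.6000)

Compute the variance for each distribution:

X ~ Poisson(λ=2.6):
Var(X) = 2.6000

Y ~ Poisson(λ=7.9):
Var(Y) = 7.9000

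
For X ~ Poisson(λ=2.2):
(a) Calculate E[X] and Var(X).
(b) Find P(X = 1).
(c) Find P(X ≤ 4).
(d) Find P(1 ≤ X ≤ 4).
(a) E[X] = 2.2000, Var(X) = 2.2000
(b) P(X = 1) = 0.243767
(c) P(X ≤ 4) = 0.927504
(d) P(1 ≤ X ≤ 4) = 0.816701

We have X ~ Poisson(λ=2.2).

(a) Moments:
E[X] = 2.2000
Var(X) = 2.2000
σ = √Var(X) = 1.4832

(b) Point probability using PMF:
P(X = 1) = 0.243767

(c) Cumulative probability using CDF:
P(X ≤ 4) = F(4) = 0.927504

(d) Range probability:
P(1 ≤ X ≤ 4) = P(X ≤ 4) - P(X ≤ 0)
                   = F(4) - F(0)
                   = 0.927504 - 0.110803
                   = 0.816701

This means approximately 81.7% of outcomes fall in the interval [1, 4].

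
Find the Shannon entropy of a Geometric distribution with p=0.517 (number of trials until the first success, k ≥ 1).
1.3396 nats

We have X ~ Geometric(p=0.517) (number of trials until the first success, k ≥ 1).

The Shannon entropy measures the uncertainty or information content of the distribution.

For a Geometric distribution with p=0.517 (number of trials until the first success, k ≥ 1):
H(X) = 1.3396 nats

(In bits, this would be 1.9326 bits.)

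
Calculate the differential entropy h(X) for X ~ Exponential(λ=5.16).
-0.6409 nats

We have X ~ Exponential(λ=5.16).

The differential entropy measures the uncertainty or information content of the distribution.

For an Exponential distribution with λ=5.16:
h(X) = -0.6409 nats

(In bits, this would be -0.9247 bits.)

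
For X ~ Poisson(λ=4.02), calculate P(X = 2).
0.145064

We have X ~ Poisson(λ=4.02).

For a Poisson distribution, the PMF gives us the probability of each outcome.

Using the PMF formula:
P(X = 2) = 0.145064

Rounded to 4 decimal places: 0.1451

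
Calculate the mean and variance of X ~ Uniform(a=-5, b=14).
E[X] = 4.5000, Var(X) = 30.0833

We have X ~ Uniform(a=-5, b=14).

For a Uniform distribution with a=-5, b=14:

Expected value:
E[X] = 4.5000

Variance:
Var(X) = 30.0833

Standard deviation:
σ = √Var(X) = 5.4848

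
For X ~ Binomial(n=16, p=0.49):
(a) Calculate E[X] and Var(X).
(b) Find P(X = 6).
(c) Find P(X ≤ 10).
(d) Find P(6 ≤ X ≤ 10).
(a) E[X] = 7.8400, Var(X) = 3.9984
(b) P(X = 6) = 0.131948
(c) P(X ≤ 10) = 0.908883
(d) P(6 ≤ X ≤ 10) = 0.788421

We have X ~ Binomial(n=16, p=0.49).

(a) Moments:
E[X] = 7.8400
Var(X) = 3.9984
σ = √Var(X) = 1.9996

(b) Point probability using PMF:
P(X = 6) = 0.131948

(c) Cumulative probability using CDF:
P(X ≤ 10) = F(10) = 0.908883

(d) Range probability:
P(6 ≤ X ≤ 10) = P(X ≤ 10) - P(X ≤ 5)
                   = F(10) - F(5)
                   = 0.908883 - 0.120462
                   = 0.788421

This means approximately 78.8% of outcomes fall in the interval [6, 10].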